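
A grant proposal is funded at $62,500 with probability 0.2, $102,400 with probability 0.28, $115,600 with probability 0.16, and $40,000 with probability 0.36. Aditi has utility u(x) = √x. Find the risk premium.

$3,312

E[u] = 0.2·√62500 + 0.28·√102400 + 0.16·√115600 + 0.36·√40000 = 0.2·250 + 0.28·320 + 0.16·340 + 0.36·200 = 266
CE = (266)² = 70756
Risk premium = EV − CE = 74068 − 70756 = 3312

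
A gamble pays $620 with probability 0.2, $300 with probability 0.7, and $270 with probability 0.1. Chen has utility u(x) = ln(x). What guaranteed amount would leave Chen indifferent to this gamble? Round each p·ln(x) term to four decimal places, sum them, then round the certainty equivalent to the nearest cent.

E[u] = 0.2·ln(620) + 0.7·ln(300) + 0.1·ln(270) = 1.2859 + 3.9926 + 0.5598 = 5.8383
CE = e^5.8383 ≈ 343.20

$343.20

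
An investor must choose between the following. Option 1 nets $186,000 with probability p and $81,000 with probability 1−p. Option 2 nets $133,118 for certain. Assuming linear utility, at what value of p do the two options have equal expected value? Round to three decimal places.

p = 0.496

p·186000 + (1−p)·81000 = 133118
105000p + 81000 = 133118
p = (133118 − 81000) / 105000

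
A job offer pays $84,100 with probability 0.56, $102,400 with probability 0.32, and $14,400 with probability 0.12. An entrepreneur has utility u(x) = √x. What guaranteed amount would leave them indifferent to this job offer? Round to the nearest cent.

E[u] = 0.56·√84100 + 0.32·√102400 + 0.12·√14400 = 0.56·290 + 0.32·320 + 0.12·120 = 279.2
CE = (279.2)² = 77952.64

$77,952.64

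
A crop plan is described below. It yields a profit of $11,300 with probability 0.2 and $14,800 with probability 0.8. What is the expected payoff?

EV = 0.2 × 11300 + 0.8 × 14800 = 2260 + 11840 = 14100

$14,100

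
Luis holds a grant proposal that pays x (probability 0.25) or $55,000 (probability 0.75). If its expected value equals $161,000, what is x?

0.25·x + 0.75·55000 = 161000
0.25·x = 161000 − 41250 = 119750
x = 119750 / 0.25 = 479000

x = $479,000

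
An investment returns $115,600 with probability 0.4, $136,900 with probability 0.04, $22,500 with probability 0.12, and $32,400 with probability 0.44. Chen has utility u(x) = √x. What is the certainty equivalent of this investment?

E[u] = 0.4·√115600 + 0.04·√136900 + 0.12·√22500 + 0.44·√32400 = 0.4·340 + 0.04·370 + 0.12·150 + 0.44·180 = 248
CE = (248)² = 61504

$61,504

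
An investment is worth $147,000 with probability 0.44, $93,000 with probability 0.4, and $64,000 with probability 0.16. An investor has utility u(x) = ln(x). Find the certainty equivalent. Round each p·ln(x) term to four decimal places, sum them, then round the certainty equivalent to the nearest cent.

$107,151.61

E[u] = 0.44·ln(147000) + 0.4·ln(93000) + 0.16·ln(64000) = 5.2352 + 4.5761 + 1.7707 = 11.5820
CE = e^11.5820 ≈ 107151.61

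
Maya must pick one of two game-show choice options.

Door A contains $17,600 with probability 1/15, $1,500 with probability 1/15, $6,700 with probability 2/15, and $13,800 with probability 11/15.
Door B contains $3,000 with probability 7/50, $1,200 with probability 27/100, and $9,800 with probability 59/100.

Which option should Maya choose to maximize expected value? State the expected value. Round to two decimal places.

Door A = 1/15 × 17600 + 1/15 × 1500 + 2/15 × 6700 + 11/15 × 13800 = 1173.3333 + 100 + 893.3333 + 10120 = 12286.6667
Door B = 7/50 × 3000 + 27/100 × 1200 + 59/100 × 9800 = 420 + 324 + 5782 = 6526

Door A ($12,286.67)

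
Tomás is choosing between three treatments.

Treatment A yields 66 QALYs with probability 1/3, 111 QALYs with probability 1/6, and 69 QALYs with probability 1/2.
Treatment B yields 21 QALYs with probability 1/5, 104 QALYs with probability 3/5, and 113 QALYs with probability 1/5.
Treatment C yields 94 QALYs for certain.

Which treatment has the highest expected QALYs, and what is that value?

Treatment C (94 QALYs)

Treatment A = 1/3 × 66 + 1/6 × 111 + 1/2 × 69 = 22 + 18.5 + 34.5 = 75
Treatment B = 1/5 × 21 + 3/5 × 104 + 1/5 × 113 = 4.2 + 62.4 + 22.6 = 89.2
Treatment C: 94 (certain)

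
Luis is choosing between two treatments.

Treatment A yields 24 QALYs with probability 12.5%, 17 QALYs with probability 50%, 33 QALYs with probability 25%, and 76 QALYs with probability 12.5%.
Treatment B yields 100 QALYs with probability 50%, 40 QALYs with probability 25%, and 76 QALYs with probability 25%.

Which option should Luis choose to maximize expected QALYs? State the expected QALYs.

Treatment B (79 QALYs)

Treatment A = 0.125 × 24 + 0.5 × 17 + 0.25 × 33 + 0.125 × 76 = 3 + 8.5 + 8.25 + 9.5 = 29.25
Treatment B = 0.5 × 100 + 0.25 × 40 + 0.25 × 76 = 50 + 10 + 19 = 79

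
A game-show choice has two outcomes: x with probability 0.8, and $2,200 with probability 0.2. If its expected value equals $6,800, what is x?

x = $7,950

0.8·x + 0.2·2200 = 6800
0.8·x = 6800 − 440 = 6360
x = 6360 / 0.8 = 7950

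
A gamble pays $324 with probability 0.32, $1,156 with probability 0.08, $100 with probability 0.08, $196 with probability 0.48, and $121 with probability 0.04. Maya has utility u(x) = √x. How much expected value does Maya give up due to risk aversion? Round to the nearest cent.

E[u] = 0.32·√324 + 0.08·√1156 + 0.08·√100 + 0.48·√196 + 0.04·√121 = 0.32·18 + 0.08·34 + 0.08·10 + 0.48·14 + 0.04·11 = 16.44
CE = (16.44)² = 270.2736
Risk premium = EV − CE = 303.08 − 270.2736 = 32.8064

$32.81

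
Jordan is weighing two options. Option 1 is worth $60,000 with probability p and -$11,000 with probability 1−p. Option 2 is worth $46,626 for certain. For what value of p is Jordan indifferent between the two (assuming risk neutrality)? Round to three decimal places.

p·60000 + (1−p)·(-11000) = 46626
71000p − 11000 = 46626
p = (46626 + 11000) / 71000

p = 0.812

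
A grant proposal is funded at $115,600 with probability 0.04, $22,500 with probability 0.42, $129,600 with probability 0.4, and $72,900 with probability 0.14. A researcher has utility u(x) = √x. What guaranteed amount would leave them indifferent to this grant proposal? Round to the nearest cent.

E[u] = 0.04·√115600 + 0.42·√22500 + 0.4·√129600 + 0.14·√72900 = 0.04·340 + 0.42·150 + 0.4·360 + 0.14·270 = 258.4
CE = (258.4)² = 66770.56

$66,770.56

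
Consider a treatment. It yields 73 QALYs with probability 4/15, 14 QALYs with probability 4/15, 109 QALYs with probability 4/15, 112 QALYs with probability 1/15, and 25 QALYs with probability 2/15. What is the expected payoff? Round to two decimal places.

63.07 QALYs

EV = 4/15 × 73 + 4/15 × 14 + 4/15 × 109 + 1/15 × 112 + 2/15 × 25 = 19.4667 + 3.7333 + 29.0667 + 7.4667 + 3.3333 = 63.0667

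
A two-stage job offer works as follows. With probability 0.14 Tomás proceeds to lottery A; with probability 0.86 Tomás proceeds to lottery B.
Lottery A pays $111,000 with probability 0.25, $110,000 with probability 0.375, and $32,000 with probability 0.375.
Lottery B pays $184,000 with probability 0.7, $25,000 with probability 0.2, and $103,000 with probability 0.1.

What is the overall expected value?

EV(A) = 0.25 × 111000 + 0.375 × 110000 + 0.375 × 32000 = 27750 + 41250 + 12000 = 81000
EV(B) = 0.7 × 184000 + 0.2 × 25000 + 0.1 × 103000 = 128800 + 5000 + 10300 = 144100
Overall = 0.14 × 81000 + 0.86 × 144100 = 11340 + 123926 = 135266

$135,266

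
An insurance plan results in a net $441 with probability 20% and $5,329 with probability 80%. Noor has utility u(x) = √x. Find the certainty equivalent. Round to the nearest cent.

E[u] = 0.2·√441 + 0.8·√5329 = 0.2·21 + 0.8·73 = 62.6
CE = (62.6)² = 3918.76

$3,918.76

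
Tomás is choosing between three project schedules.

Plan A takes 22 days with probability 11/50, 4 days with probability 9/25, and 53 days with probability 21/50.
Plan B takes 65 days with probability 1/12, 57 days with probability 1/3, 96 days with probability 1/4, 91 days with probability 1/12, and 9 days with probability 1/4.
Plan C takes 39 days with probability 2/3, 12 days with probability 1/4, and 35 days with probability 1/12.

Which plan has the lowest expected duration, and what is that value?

Plan A = 11/50 × 22 + 9/25 × 4 + 21/50 × 53 = 4.84 + 1.44 + 22.26 = 28.54
Plan B = 1/12 × 65 + 1/3 × 57 + 1/4 × 96 + 1/12 × 91 + 1/4 × 9 = 5.4167 + 19 + 24 + 7.5833 + 2.25 = 58.25
Plan C = 2/3 × 39 + 1/4 × 12 + 1/12 × 35 = 26 + 3 + 2.9167 = 31.9167

Plan A (28.54 days)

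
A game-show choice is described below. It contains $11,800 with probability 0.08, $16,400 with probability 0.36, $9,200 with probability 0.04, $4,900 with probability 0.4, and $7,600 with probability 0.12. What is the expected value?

$10,088

EV = 0.08 × 11800 + 0.36 × 16400 + 0.04 × 9200 + 0.4 × 4900 + 0.12 × 7600 = 944 + 5904 + 368 + 1960 + 912 = 10088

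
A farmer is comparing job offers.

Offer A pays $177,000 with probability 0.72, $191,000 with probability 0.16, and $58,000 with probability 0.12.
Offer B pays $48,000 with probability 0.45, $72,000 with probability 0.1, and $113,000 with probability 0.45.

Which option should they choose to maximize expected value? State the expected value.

Offer A ($164,960)

Offer A = 0.72 × 177000 + 0.16 × 191000 + 0.12 × 58000 = 127440 + 30560 + 6960 = 164960
Offer B = 0.45 × 48000 + 0.1 × 72000 + 0.45 × 113000 = 21600 + 7200 + 50850 = 79650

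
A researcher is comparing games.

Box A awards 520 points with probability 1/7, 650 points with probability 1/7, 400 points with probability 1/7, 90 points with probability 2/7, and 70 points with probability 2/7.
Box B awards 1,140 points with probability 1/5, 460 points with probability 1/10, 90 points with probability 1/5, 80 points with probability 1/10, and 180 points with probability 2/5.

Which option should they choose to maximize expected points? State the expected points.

Box B (372 points)

Box A = 1/7 × 520 + 1/7 × 650 + 1/7 × 400 + 2/7 × 90 + 2/7 × 70 = 74.2857 + 92.8571 + 57.1429 + 25.7143 + 20 = 270
Box B = 1/5 × 1140 + 1/10 × 460 + 1/5 × 90 + 1/10 × 80 + 2/5 × 180 = 228 + 46 + 18 + 8 + 72 = 372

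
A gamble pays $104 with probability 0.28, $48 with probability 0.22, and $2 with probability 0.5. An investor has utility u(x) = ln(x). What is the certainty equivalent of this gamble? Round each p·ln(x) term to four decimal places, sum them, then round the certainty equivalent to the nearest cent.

$12.17

E[u] = 0.28·ln(104) + 0.22·ln(48) + 0.5·ln(2) = 1.3004 + 0.8517 + 0.3466 = 2.4987
CE = e^2.4987 ≈ 12.17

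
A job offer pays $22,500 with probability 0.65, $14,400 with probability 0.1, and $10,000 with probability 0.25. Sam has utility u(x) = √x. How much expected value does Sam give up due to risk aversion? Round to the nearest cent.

$474.75

E[u] = 0.65·√22500 + 0.1·√14400 + 0.25·√10000 = 0.65·150 + 0.1·120 + 0.25·100 = 134.5
CE = (134.5)² = 18090.25
Risk premium = EV − CE = 18565 − 18090.25 = 474.75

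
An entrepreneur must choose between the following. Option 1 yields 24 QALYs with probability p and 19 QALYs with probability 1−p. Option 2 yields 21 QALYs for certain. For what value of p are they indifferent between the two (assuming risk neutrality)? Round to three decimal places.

p·24 + (1−p)·19 = 21
5p + 19 = 21
p = (21 − 19) / 5

p = 0.400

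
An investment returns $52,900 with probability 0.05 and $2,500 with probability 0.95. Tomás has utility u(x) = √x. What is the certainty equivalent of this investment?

$3,481

E[u] = 0.05·√52900 + 0.95·√2500 = 0.05·230 + 0.95·50 = 59
CE = (59)² = 3481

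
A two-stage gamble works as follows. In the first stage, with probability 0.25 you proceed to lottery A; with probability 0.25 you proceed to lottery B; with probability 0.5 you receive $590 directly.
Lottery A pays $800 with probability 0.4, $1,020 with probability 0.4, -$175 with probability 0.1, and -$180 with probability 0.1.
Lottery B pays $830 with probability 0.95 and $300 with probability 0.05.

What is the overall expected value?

EV(A) = 0.4 × 800 + 0.4 × 1020 + 0.1 × (-175) + 0.1 × (-180) = 320 + 408 − 17.5 − 18 = 692.5
EV(B) = 0.95 × 830 + 0.05 × 300 = 788.5 + 15 = 803.5
Branch C: 590 (certain)
Overall = 0.25 × 692.5 + 0.25 × 803.5 + 0.5 × 590 = 173.125 + 200.875 + 295 = 669

$669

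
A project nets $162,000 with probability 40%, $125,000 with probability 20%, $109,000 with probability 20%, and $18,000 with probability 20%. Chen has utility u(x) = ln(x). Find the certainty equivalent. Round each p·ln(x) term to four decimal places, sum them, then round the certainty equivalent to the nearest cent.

E[u] = 0.4·ln(162000) + 0.2·ln(125000) + 0.2·ln(109000) + 0.2·ln(18000) = 4.7981 + 2.3472 + 2.3198 + 1.9596 = 11.4247
CE = e^11.4247 ≈ 91555.44

$91,555.44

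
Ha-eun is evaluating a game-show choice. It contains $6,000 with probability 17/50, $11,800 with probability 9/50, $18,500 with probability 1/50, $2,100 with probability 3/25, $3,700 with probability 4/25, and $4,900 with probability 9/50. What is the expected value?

EV = 17/50 × 6000 + 9/50 × 11800 + 1/50 × 18500 + 3/25 × 2100 + 4/25 × 3700 + 9/50 × 4900 = 2040 + 2124 + 370 + 252 + 592 + 882 = 6260

$6,260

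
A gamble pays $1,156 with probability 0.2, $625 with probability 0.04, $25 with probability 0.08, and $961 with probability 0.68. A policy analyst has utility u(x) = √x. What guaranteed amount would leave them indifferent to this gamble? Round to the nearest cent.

E[u] = 0.2·√1156 + 0.04·√625 + 0.08·√25 + 0.68·√961 = 0.2·34 + 0.04·25 + 0.08·5 + 0.68·31 = 29.28
CE = (29.28)² = 857.3184

$857.32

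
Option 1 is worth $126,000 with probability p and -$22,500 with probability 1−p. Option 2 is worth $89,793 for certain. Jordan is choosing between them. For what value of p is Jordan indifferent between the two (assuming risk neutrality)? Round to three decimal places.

p·126000 + (1−p)·(-22500) = 89793
148500p − 22500 = 89793
p = (89793 + 22500) / 148500

p = 0.756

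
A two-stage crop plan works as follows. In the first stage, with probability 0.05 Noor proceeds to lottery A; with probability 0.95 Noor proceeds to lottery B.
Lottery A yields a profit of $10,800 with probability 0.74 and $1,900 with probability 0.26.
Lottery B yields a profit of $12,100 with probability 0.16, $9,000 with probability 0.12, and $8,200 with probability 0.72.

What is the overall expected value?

$8,898.30

EV(A) = 0.74 × 10800 + 0.26 × 1900 = 7992 + 494 = 8486
EV(B) = 0.16 × 12100 + 0.12 × 9000 + 0.72 × 8200 = 1936 + 1080 + 5904 = 8920
Overall = 0.05 × 8486 + 0.95 × 8920 = 424.3 + 8474 = 8898.3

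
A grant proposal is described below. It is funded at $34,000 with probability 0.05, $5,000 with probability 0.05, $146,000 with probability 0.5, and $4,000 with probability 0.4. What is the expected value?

$76,550

EV = 0.05 × 34000 + 0.05 × 5000 + 0.5 × 146000 + 0.4 × 4000 = 1700 + 250 + 73000 + 1600 = 76550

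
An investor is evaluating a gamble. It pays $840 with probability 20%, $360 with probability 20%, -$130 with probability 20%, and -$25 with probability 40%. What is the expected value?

$204

EV = 0.2 × 840 + 0.2 × 360 + 0.2 × (-130) + 0.4 × (-25) = 168 + 72 − 26 − 10 = 204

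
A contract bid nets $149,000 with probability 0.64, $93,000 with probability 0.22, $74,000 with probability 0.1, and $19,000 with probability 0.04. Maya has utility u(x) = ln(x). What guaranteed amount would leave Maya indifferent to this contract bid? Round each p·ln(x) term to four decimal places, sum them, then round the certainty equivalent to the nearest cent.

$115,346.97

E[u] = 0.64·ln(149000) + 0.22·ln(93000) + 0.1·ln(74000) + 0.04·ln(19000) = 7.6235 + 2.5169 + 1.1212 + 0.3941 = 11.6557
CE = e^11.6557 ≈ 115346.97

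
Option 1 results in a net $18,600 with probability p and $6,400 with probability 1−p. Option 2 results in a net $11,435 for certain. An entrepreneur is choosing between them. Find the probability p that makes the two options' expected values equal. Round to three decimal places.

p = 0.413

p·18600 + (1−p)·6400 = 11435
12200p + 6400 = 11435
p = (11435 − 6400) / 12200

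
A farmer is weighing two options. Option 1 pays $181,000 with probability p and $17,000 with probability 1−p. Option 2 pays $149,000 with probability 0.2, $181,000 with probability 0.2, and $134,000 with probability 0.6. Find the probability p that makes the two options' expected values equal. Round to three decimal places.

p = 0.789

EV(Option 2) = 0.2 × 149000 + 0.2 × 181000 + 0.6 × 134000 = 29800 + 36200 + 80400 = 146400
p·181000 + (1−p)·17000 = 146400
164000p + 17000 = 146400
p = (146400 − 17000) / 164000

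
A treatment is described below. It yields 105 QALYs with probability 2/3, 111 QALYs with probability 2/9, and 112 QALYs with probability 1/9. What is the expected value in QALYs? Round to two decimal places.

EV = 2/3 × 105 + 2/9 × 111 + 1/9 × 112 = 70 + 24.6667 + 12.4444 = 107.1111

107.11 QALYs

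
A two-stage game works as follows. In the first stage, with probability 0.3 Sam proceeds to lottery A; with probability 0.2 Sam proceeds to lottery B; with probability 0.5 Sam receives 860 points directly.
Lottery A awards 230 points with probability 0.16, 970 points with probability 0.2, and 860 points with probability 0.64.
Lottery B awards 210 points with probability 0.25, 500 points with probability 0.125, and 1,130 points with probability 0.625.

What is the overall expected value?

828.61 points

EV(A) = 0.16 × 230 + 0.2 × 970 + 0.64 × 860 = 36.8 + 194 + 550.4 = 781.2
EV(B) = 0.25 × 210 + 0.125 × 500 + 0.625 × 1130 = 52.5 + 62.5 + 706.25 = 821.25
Branch C: 860 (certain)
Overall = 0.3 × 781.2 + 0.2 × 821.25 + 0.5 × 860 = 234.36 + 164.25 + 430 = 828.61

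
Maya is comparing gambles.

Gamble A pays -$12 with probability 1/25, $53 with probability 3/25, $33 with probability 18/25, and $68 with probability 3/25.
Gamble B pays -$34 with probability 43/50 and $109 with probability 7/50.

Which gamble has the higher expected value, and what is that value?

Gamble A = 1/25 × (-12) + 3/25 × 53 + 18/25 × 33 + 3/25 × 68 = -0.48 + 6.36 + 23.76 + 8.16 = 37.8
Gamble B = 43/50 × (-34) + 7/50 × 109 = -29.24 + 15.26 = -13.98

Gamble A ($37.80)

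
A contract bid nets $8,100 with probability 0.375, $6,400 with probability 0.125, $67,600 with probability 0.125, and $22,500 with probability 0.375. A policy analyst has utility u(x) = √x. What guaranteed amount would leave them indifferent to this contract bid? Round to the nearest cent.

$17,556.25

E[u] = 0.375·√8100 + 0.125·√6400 + 0.125·√67600 + 0.375·√22500 = 0.375·90 + 0.125·80 + 0.125·260 + 0.375·150 = 132.5
CE = (132.5)² = 17556.25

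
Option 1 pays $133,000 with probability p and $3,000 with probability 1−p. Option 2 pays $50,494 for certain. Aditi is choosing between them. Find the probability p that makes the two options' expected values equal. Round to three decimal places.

p = 0.365

p·133000 + (1−p)·3000 = 50494
130000p + 3000 = 50494
p = (50494 − 3000) / 130000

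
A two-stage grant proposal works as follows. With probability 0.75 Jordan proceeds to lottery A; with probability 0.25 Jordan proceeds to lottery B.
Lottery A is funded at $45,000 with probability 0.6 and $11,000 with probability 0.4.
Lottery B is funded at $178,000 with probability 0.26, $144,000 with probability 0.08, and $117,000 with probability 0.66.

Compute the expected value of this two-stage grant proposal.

$57,305

EV(A) = 0.6 × 45000 + 0.4 × 11000 = 27000 + 4400 = 31400
EV(B) = 0.26 × 178000 + 0.08 × 144000 + 0.66 × 117000 = 46280 + 11520 + 77220 = 135020
Overall = 0.75 × 31400 + 0.25 × 135020 = 23550 + 33755 = 57305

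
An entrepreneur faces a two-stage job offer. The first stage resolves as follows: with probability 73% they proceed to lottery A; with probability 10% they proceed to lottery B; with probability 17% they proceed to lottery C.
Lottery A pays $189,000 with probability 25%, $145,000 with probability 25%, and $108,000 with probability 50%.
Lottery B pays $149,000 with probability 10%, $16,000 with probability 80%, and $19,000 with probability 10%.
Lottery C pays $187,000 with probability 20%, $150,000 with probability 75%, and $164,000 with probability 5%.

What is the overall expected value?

EV(A) = 0.25 × 189000 + 0.25 × 145000 + 0.5 × 108000 = 47250 + 36250 + 54000 = 137500
EV(B) = 0.1 × 149000 + 0.8 × 16000 + 0.1 × 19000 = 14900 + 12800 + 1900 = 29600
EV(C) = 0.2 × 187000 + 0.75 × 150000 + 0.05 × 164000 = 37400 + 112500 + 8200 = 158100
Overall = 0.73 × 137500 + 0.1 × 29600 + 0.17 × 158100 = 100375 + 2960 + 26877 = 130212

$130,212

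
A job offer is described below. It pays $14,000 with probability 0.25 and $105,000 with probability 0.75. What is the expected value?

EV = 0.25 × 14000 + 0.75 × 105000 = 3500 + 78750 = 82250

$82,250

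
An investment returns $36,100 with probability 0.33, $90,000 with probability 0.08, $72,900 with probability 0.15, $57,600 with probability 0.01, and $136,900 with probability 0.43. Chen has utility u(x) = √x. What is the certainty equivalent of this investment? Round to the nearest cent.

E[u] = 0.33·√36100 + 0.08·√90000 + 0.15·√72900 + 0.01·√57600 + 0.43·√136900 = 0.33·190 + 0.08·300 + 0.15·270 + 0.01·240 + 0.43·370 = 288.7
CE = (288.7)² = 83347.69

$83,347.69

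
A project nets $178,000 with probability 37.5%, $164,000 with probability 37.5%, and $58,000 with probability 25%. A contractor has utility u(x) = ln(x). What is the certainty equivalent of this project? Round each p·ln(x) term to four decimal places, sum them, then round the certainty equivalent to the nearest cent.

$130,418.01

E[u] = 0.375·ln(178000) + 0.375·ln(164000) + 0.25·ln(58000) = 4.5336 + 4.5029 + 2.7420 = 11.7785
CE = e^11.7785 ≈ 130418.01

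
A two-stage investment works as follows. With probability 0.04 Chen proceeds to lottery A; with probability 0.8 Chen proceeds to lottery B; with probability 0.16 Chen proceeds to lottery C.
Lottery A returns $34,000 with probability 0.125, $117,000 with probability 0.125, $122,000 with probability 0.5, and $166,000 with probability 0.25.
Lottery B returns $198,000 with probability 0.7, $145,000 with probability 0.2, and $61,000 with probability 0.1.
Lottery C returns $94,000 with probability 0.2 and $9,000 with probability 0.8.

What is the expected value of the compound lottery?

$147,975

EV(A) = 0.125 × 34000 + 0.125 × 117000 + 0.5 × 122000 + 0.25 × 166000 = 4250 + 14625 + 61000 + 41500 = 121375
EV(B) = 0.7 × 198000 + 0.2 × 145000 + 0.1 × 61000 = 138600 + 29000 + 6100 = 173700
EV(C) = 0.2 × 94000 + 0.8 × 9000 = 18800 + 7200 = 26000
Overall = 0.04 × 121375 + 0.8 × 173700 + 0.16 × 26000 = 4855 + 138960 + 4160 = 147975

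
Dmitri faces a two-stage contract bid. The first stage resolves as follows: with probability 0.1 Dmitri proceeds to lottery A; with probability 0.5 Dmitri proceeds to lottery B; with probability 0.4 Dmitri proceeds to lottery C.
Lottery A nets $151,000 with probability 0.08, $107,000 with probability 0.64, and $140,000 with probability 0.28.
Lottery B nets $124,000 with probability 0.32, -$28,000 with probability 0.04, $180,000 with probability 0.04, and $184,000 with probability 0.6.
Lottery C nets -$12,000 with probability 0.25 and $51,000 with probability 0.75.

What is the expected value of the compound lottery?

EV(A) = 0.08 × 151000 + 0.64 × 107000 + 0.28 × 140000 = 12080 + 68480 + 39200 = 119760
EV(B) = 0.32 × 124000 + 0.04 × (-28000) + 0.04 × 180000 + 0.6 × 184000 = 39680 − 1120 + 7200 + 110400 = 156160
EV(C) = 0.25 × (-12000) + 0.75 × 51000 = -3000 + 38250 = 35250
Overall = 0.1 × 119760 + 0.5 × 156160 + 0.4 × 35250 = 11976 + 78080 + 14100 = 104156

$104,156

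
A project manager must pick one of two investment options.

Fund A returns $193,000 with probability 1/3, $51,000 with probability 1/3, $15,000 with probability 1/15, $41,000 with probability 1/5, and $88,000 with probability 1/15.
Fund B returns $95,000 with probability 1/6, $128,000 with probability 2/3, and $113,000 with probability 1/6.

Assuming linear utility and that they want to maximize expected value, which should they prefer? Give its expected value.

Fund A = 1/3 × 193000 + 1/3 × 51000 + 1/15 × 15000 + 1/5 × 41000 + 1/15 × 88000 = 64333.3333 + 17000 + 1000 + 8200 + 5866.6667 = 96400
Fund B = 1/6 × 95000 + 2/3 × 128000 + 1/6 × 113000 = 15833.3333 + 85333.3333 + 18833.3333 = 120000

Fund B ($120,000)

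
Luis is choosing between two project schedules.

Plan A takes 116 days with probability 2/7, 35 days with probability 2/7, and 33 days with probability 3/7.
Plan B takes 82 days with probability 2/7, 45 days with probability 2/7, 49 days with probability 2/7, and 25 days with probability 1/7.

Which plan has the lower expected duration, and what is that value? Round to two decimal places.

Plan B (53.86 days)

Plan A = 2/7 × 116 + 2/7 × 35 + 3/7 × 33 = 33.1429 + 10 + 14.1429 = 57.2857
Plan B = 2/7 × 82 + 2/7 × 45 + 2/7 × 49 + 1/7 × 25 = 23.4286 + 12.8571 + 14 + 3.5714 = 53.8571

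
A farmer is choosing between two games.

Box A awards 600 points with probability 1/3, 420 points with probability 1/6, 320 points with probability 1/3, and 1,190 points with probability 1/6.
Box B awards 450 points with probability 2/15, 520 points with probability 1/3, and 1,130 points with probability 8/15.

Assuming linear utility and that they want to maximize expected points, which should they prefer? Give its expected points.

Box B (836 points)

Box A = 1/3 × 600 + 1/6 × 420 + 1/3 × 320 + 1/6 × 1190 = 200 + 70 + 106.6667 + 198.3333 = 575
Box B = 2/15 × 450 + 1/3 × 520 + 8/15 × 1130 = 60 + 173.3333 + 602.6667 = 836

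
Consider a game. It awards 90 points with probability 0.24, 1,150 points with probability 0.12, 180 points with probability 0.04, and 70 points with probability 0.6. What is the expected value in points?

208.8 points

EV = 0.24 × 90 + 0.12 × 1150 + 0.04 × 180 + 0.6 × 70 = 21.6 + 138 + 7.2 + 42 = 208.8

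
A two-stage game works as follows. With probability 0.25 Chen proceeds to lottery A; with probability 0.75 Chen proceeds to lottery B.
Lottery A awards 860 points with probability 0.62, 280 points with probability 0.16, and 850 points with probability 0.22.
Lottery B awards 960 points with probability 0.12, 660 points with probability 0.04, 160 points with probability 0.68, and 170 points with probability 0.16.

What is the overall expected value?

EV(A) = 0.62 × 860 + 0.16 × 280 + 0.22 × 850 = 533.2 + 44.8 + 187 = 765
EV(B) = 0.12 × 960 + 0.04 × 660 + 0.68 × 160 + 0.16 × 170 = 115.2 + 26.4 + 108.8 + 27.2 = 277.6
Overall = 0.25 × 765 + 0.75 × 277.6 = 191.25 + 208.2 = 399.45

399.45 points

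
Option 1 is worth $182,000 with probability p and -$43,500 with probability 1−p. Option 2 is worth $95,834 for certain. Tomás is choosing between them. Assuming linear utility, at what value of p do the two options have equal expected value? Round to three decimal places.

p·182000 + (1−p)·(-43500) = 95834
225500p − 43500 = 95834
p = (95834 + 43500) / 225500

p = 0.618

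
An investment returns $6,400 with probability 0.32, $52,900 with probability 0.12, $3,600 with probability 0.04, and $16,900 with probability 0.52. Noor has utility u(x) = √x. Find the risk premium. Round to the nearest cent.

E[u] = 0.32·√6400 + 0.12·√52900 + 0.04·√3600 + 0.52·√16900 = 0.32·80 + 0.12·230 + 0.04·60 + 0.52·130 = 123.2
CE = (123.2)² = 15178.24
Risk premium = EV − CE = 17328 − 15178.24 = 2149.76

$2,149.76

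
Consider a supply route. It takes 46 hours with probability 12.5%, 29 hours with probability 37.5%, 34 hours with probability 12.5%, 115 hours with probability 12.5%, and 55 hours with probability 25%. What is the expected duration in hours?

49 hours

EV = 0.125 × 46 + 0.375 × 29 + 0.125 × 34 + 0.125 × 115 + 0.25 × 55 = 5.75 + 10.875 + 4.25 + 14.375 + 13.75 = 49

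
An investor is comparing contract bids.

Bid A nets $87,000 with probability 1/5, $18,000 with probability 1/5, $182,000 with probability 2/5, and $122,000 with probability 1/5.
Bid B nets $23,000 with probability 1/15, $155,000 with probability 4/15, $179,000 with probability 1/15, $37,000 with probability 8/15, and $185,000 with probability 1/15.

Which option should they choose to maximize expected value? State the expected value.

Bid A = 1/5 × 87000 + 1/5 × 18000 + 2/5 × 182000 + 1/5 × 122000 = 17400 + 3600 + 72800 + 24400 = 118200
Bid B = 1/15 × 23000 + 4/15 × 155000 + 1/15 × 179000 + 8/15 × 37000 + 1/15 × 185000 = 1533.3333 + 41333.3333 + 11933.3333 + 19733.3333 + 12333.3333 = 86866.6667

Bid A ($118,200)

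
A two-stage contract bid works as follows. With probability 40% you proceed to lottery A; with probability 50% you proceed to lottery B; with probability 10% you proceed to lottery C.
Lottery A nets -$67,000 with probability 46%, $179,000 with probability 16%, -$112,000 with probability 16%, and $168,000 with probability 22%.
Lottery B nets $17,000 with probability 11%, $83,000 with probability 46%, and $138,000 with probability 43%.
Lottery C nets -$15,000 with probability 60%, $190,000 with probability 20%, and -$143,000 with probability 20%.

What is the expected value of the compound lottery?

EV(A) = 0.46 × (-67000) + 0.16 × 179000 + 0.16 × (-112000) + 0.22 × 168000 = -30820 + 28640 − 17920 + 36960 = 16860
EV(B) = 0.11 × 17000 + 0.46 × 83000 + 0.43 × 138000 = 1870 + 38180 + 59340 = 99390
EV(C) = 0.6 × (-15000) + 0.2 × 190000 + 0.2 × (-143000) = -9000 + 38000 − 28600 = 400
Overall = 0.4 × 16860 + 0.5 × 99390 + 0.1 × 400 = 6744 + 49695 + 40 = 56479

$56,479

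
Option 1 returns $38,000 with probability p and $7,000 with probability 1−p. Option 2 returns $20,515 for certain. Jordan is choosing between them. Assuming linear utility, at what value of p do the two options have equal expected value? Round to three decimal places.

p = 0.436

p·38000 + (1−p)·7000 = 20515
31000p + 7000 = 20515
p = (20515 − 7000) / 31000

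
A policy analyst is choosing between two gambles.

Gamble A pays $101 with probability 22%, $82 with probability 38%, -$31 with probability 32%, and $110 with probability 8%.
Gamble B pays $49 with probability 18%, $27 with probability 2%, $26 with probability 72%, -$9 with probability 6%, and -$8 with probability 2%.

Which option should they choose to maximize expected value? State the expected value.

Gamble A = 0.22 × 101 + 0.38 × 82 + 0.32 × (-31) + 0.08 × 110 = 22.22 + 31.16 − 9.92 + 8.8 = 52.26
Gamble B = 0.18 × 49 + 0.02 × 27 + 0.72 × 26 + 0.06 × (-9) + 0.02 × (-8) = 8.82 + 0.54 + 18.72 − 0.54 − 0.16 = 27.38

Gamble A ($52.26)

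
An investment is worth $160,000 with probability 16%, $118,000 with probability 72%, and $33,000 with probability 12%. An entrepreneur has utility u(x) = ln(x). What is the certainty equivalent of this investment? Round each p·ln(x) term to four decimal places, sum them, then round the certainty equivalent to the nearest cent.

E[u] = 0.16·ln(160000) + 0.72·ln(118000) + 0.12·ln(33000) = 1.9173 + 8.4085 + 1.2485 = 11.5743
CE = e^11.5743 ≈ 106329.71

$106,329.71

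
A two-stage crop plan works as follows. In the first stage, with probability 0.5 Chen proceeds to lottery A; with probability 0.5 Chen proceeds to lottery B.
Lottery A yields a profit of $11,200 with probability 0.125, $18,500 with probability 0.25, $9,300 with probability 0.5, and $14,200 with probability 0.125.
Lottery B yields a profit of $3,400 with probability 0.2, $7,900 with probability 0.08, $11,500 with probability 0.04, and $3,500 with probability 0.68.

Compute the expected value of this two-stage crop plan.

$8,301

EV(A) = 0.125 × 11200 + 0.25 × 18500 + 0.5 × 9300 + 0.125 × 14200 = 1400 + 4625 + 4650 + 1775 = 12450
EV(B) = 0.2 × 3400 + 0.08 × 7900 + 0.04 × 11500 + 0.68 × 3500 = 680 + 632 + 460 + 2380 = 4152
Overall = 0.5 × 12450 + 0.5 × 4152 = 6225 + 2076 = 8301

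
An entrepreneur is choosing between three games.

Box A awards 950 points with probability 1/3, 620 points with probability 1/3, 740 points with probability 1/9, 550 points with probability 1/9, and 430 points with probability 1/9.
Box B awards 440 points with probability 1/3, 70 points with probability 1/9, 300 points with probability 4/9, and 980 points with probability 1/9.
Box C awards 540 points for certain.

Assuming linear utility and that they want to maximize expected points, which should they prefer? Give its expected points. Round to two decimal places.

Box A = 1/3 × 950 + 1/3 × 620 + 1/9 × 740 + 1/9 × 550 + 1/9 × 430 = 316.6667 + 206.6667 + 82.2222 + 61.1111 + 47.7778 = 714.4444
Box B = 1/3 × 440 + 1/9 × 70 + 4/9 × 300 + 1/9 × 980 = 146.6667 + 7.7778 + 133.3333 + 108.8889 = 396.6667
Box C: 540 (certain)

Box A (714.44 points)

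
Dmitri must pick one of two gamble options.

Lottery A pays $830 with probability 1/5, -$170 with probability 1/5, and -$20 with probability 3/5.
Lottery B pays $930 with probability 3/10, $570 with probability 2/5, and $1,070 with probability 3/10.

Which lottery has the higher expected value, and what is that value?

Lottery B ($828)

Lottery A = 1/5 × 830 + 1/5 × (-170) + 3/5 × (-20) = 166 − 34 − 12 = 120
Lottery B = 3/10 × 930 + 2/5 × 570 + 3/10 × 1070 = 279 + 228 + 321 = 828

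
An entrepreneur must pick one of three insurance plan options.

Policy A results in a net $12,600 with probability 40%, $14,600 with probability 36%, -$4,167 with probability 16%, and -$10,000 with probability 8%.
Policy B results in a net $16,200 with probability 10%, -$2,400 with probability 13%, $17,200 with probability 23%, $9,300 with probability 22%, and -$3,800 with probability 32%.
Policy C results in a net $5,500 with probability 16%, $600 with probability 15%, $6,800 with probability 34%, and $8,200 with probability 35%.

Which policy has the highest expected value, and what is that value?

Policy A = 0.4 × 12600 + 0.36 × 14600 + 0.16 × (-4167) + 0.08 × (-10000) = 5040 + 5256 − 666.72 − 800 = 8829.28
Policy B = 0.1 × 16200 + 0.13 × (-2400) + 0.23 × 17200 + 0.22 × 9300 + 0.32 × (-3800) = 1620 − 312 + 3956 + 2046 − 1216 = 6094
Policy C = 0.16 × 5500 + 0.15 × 600 + 0.34 × 6800 + 0.35 × 8200 = 880 + 90 + 2312 + 2870 = 6152

Policy A ($8,829.28)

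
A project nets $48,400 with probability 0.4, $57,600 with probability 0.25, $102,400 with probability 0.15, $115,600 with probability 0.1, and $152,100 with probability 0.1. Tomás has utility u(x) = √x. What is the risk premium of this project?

$3,529

E[u] = 0.4·√48400 + 0.25·√57600 + 0.15·√102400 + 0.1·√115600 + 0.1·√152100 = 0.4·220 + 0.25·240 + 0.15·320 + 0.1·340 + 0.1·390 = 269
CE = (269)² = 72361
Risk premium = EV − CE = 75890 − 72361 = 3529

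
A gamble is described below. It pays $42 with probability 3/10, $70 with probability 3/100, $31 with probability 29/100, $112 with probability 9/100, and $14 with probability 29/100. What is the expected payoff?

$37.83

EV = 3/10 × 42 + 3/100 × 70 + 29/100 × 31 + 9/100 × 112 + 29/100 × 14 = 12.6 + 2.1 + 8.99 + 10.08 + 4.06 = 37.83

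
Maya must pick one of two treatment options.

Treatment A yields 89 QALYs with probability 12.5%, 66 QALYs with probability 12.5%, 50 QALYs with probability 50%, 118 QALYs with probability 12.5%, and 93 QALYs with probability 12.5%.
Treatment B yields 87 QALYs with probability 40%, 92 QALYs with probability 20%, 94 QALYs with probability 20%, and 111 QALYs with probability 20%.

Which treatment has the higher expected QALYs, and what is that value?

Treatment B (94.2 QALYs)

Treatment A = 0.125 × 89 + 0.125 × 66 + 0.5 × 50 + 0.125 × 118 + 0.125 × 93 = 11.125 + 8.25 + 25 + 14.75 + 11.625 = 70.75
Treatment B = 0.4 × 87 + 0.2 × 92 + 0.2 × 94 + 0.2 × 111 = 34.8 + 18.4 + 18.8 + 22.2 = 94.2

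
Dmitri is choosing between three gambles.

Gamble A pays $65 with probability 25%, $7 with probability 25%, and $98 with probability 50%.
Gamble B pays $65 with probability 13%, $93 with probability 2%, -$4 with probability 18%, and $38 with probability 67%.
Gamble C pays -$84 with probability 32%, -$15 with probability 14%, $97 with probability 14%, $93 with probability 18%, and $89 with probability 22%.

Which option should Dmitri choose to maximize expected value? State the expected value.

Gamble A = 0.25 × 65 + 0.25 × 7 + 0.5 × 98 = 16.25 + 1.75 + 49 = 67
Gamble B = 0.13 × 65 + 0.02 × 93 + 0.18 × (-4) + 0.67 × 38 = 8.45 + 1.86 − 0.72 + 25.46 = 35.05
Gamble C = 0.32 × (-84) + 0.14 × (-15) + 0.14 × 97 + 0.18 × 93 + 0.22 × 89 = -26.88 − 2.1 + 13.58 + 16.74 + 19.58 = 20.92

Gamble A ($67)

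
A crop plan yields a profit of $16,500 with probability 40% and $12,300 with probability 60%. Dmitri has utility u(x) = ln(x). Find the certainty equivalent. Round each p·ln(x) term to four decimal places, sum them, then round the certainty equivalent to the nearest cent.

E[u] = 0.4·ln(16500) + 0.6·ln(12300) = 3.8844 + 5.6504 = 9.5348
CE = e^9.5348 ≈ 13832.83

$13,832.83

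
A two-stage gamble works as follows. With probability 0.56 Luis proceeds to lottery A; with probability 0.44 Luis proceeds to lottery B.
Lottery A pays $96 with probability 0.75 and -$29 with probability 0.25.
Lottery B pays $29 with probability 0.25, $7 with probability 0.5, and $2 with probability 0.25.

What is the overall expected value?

$41.21

EV(A) = 0.75 × 96 + 0.25 × (-29) = 72 − 7.25 = 64.75
EV(B) = 0.25 × 29 + 0.5 × 7 + 0.25 × 2 = 7.25 + 3.5 + 0.5 = 11.25
Overall = 0.56 × 64.75 + 0.44 × 11.25 = 36.26 + 4.95 = 41.21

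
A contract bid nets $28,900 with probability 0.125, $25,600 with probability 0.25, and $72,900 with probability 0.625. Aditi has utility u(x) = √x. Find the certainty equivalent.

$52,900

E[u] = 0.125·√28900 + 0.25·√25600 + 0.625·√72900 = 0.125·170 + 0.25·160 + 0.625·270 = 230
CE = (230)² = 52900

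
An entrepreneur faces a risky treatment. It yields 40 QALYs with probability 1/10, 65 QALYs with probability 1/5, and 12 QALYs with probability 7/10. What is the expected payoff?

EV = 1/10 × 40 + 1/5 × 65 + 7/10 × 12 = 4 + 13 + 8.4 = 25.4

25.4 QALYs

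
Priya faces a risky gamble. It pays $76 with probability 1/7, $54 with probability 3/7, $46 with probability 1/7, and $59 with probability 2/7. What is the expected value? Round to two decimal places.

EV = 1/7 × 76 + 3/7 × 54 + 1/7 × 46 + 2/7 × 59 = 10.8571 + 23.1429 + 6.5714 + 16.8571 = 57.4286

$57.43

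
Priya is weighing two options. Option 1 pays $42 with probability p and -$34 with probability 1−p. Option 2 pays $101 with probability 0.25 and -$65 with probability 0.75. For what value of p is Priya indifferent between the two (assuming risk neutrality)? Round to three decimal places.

EV(Option 2) = 0.25 × 101 + 0.75 × (-65) = 25.25 − 48.75 = -23.5
p·42 + (1−p)·(-34) = -23.5
76p − 34 = -23.5
p = (-23.5 + 34) / 76

p = 0.138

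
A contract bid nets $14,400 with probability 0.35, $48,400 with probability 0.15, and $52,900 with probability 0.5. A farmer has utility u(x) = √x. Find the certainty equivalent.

$36,100

E[u] = 0.35·√14400 + 0.15·√48400 + 0.5·√52900 = 0.35·120 + 0.15·220 + 0.5·230 = 190
CE = (190)² = 36100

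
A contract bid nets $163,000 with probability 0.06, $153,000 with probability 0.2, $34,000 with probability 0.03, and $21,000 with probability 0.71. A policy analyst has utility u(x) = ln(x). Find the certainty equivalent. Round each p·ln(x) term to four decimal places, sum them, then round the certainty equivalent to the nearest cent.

$35,839.29

E[u] = 0.06·ln(163000) + 0.2·ln(153000) + 0.03·ln(34000) + 0.71·ln(21000) = 0.7201 + 2.3876 + 0.3130 + 7.0661 = 10.4868
CE = e^10.4868 ≈ 35839.29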